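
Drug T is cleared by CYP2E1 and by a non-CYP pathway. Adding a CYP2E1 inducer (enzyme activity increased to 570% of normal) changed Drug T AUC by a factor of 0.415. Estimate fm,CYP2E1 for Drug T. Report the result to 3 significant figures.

0.300

Write x for the fraction cleared via CYP2E1. The observed AUC change means clearance rose to 1/0.415 = 2.41 of baseline.
Only the CYP2E1 route changed, so 2.41 = x·5.7 + (1 − x), giving x = 0.300.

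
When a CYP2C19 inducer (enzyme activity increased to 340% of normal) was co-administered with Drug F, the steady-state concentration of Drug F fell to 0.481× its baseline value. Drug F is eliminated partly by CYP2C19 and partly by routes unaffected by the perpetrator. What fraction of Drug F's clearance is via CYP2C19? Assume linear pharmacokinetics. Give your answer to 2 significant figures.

0.45

CL'/CL = 1 / 0.481 = 2.079
3.4·fm + (1 − fm) = 2.079
fm = (2.079 − 1) / (3.4 − 1) = 0.45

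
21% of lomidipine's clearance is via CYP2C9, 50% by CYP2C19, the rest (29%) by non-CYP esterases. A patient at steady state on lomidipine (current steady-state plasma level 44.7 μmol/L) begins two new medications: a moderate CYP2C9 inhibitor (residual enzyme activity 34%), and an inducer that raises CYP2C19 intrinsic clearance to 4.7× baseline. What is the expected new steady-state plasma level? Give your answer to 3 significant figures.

The CYP2C9 pathway (21% of clearance) drops to 0.34× activity: 0.21 × 0.34 = 0.0714.
The CYP2C19 pathway (50% of clearance) increases to 4.7× activity: 0.5 × 4.7 = 2.35.
The remaining 29% of clearance is unaffected.
New clearance relative to baseline: 0.0714 + 2.35 + 0.29 = 2.7114.
Dividing the baseline by the relative clearance: 44.7 / 2.7114 = 16.5 μmol/L.

16.5 μmol/L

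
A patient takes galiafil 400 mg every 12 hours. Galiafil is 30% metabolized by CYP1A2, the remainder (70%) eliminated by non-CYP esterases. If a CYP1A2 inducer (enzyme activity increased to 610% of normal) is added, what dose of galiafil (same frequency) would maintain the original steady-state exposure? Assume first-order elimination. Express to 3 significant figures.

1.01 × 10³ mg

The CYP1A2 pathway (30% of clearance) is boosted to 6.1× activity: 0.3 × 6.1 = 1.83.
The remaining 70% of clearance is unaffected.
New clearance relative to baseline: 1.83 + 0.7 = 2.53.
To maintain the same steady-state level, dose must scale with clearance: new dose = 400 × 2.53 = 1.01 × 10³ mg.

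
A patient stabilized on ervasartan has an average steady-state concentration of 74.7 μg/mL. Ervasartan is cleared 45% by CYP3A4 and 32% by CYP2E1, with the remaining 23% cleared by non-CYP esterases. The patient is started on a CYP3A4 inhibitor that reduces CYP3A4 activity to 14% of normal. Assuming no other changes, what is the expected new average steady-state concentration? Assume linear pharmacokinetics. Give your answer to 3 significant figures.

122 μg/mL

The CYP3A4 pathway (45% of clearance) falls to 0.14× activity: 0.45 × 0.14 = 0.063.
CYP2E1 (32%) and the residual 23% are unaffected.
CL_new/CL_old = 0.063 + 0.32 + 0.23 = 0.613.
Average steady-state concentration ∝ 1/CL, so new value = 74.7 / 0.613 = 122 μg/mL.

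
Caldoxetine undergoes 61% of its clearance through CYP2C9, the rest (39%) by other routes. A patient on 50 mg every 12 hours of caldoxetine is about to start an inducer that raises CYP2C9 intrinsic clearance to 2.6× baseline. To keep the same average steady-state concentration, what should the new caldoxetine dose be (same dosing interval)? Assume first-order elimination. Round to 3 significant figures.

98.8 mg

The CYP2C9 pathway (61% of clearance) is boosted to 2.6× activity: 0.61 × 2.6 = 1.586.
The remaining 39% of clearance is unaffected.
CL_new/CL_old = 1.586 + 0.39 = 1.976.
Exposure is unchanged when dose changes in proportion to clearance. New dose = 50 mg × 1.976 = 98.8 mg.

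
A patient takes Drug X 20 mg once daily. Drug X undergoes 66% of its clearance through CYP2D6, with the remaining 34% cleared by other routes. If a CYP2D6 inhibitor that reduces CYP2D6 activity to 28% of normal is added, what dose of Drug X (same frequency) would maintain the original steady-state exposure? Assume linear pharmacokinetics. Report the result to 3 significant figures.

CYP2D6: 0.66 × 0.28 = 0.1848
Other: 0.34 (unchanged)
New clearance relative to baseline: 0.1848 + 0.34 = 0.5248.
Css,avg = (dose rate)/CL, so holding Css fixed requires dose ∝ CL: 20 × 0.5248 = 10.5 mg.

10.5 mg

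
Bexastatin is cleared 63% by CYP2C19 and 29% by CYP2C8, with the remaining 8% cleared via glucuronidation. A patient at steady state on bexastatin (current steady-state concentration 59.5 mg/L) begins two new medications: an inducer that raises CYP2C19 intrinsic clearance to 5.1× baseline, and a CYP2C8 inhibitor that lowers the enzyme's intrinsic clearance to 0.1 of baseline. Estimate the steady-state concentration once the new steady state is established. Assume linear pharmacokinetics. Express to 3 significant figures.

The CYP2C19 pathway (63% of clearance) increases to 5.1× activity: 0.63 × 5.1 = 3.213.
The CYP2C8 pathway (29% of clearance) is reduced to 0.1× activity: 0.29 × 0.1 = 0.029.
The remaining 8% of clearance is unaffected.
CL_new/CL_old = 3.213 + 0.029 + 0.08 = 3.322.
New steady-state concentration = 59.5 / 3.322 = 17.9 mg/L (concentration scales inversely with clearance).

17.9 mg/L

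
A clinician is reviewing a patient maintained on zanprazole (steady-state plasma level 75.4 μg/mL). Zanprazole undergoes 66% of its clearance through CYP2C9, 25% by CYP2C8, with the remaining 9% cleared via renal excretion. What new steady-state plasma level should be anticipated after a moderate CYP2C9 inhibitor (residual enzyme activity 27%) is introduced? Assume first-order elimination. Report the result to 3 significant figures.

The CYP2C9 pathway (66% of clearance) falls to 0.27× activity: 0.66 × 0.27 = 0.1782.
CYP2C8 (25%) and the residual 9% are unaffected.
New clearance relative to baseline: 0.1782 + 0.25 + 0.09 = 0.5182.
New steady-state plasma level = baseline ÷ relative clearance = 75.4 / 0.5182 = 146 μg/mL.

146 μg/mL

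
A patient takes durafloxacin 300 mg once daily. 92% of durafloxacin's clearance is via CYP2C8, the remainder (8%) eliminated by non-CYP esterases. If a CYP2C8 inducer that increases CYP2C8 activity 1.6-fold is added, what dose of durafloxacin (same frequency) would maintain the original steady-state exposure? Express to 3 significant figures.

CYP2C8: 0.92 × 1.6 = 1.472
Other: 0.08 (unchanged)
Relative clearance = 1.472 + 0.08 = 1.552.
To maintain the same steady-state level, dose must scale with clearance: new dose = 300 × 1.552 = 466 mg.

466 mg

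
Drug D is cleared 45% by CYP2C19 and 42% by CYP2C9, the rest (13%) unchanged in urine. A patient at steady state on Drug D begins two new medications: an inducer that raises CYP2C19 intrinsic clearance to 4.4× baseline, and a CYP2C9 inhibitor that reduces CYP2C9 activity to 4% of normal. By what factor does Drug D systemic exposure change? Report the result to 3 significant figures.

0.470

CYP2C19: 0.45 × 4.4 = 1.98
CYP2C9: 0.42 × 0.04 = 0.0168
Other: 0.13 (unchanged)
Relative clearance = 1.98 + 0.0168 + 0.13 = 2.1268.
Net systemic exposure ratio = 1 / 2.1268 = 0.470.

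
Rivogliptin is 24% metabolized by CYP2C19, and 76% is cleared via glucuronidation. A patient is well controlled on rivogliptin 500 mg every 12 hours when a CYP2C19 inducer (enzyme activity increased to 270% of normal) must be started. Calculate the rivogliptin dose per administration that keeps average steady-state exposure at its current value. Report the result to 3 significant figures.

CYP2C19: 0.24 × 2.7 = 0.648
Other: 0.76 (unchanged)
Relative clearance = 0.648 + 0.76 = 1.408.
To maintain the same steady-state level, dose must scale with clearance: new dose = 500 × 1.408 = 704 mg.

704 mg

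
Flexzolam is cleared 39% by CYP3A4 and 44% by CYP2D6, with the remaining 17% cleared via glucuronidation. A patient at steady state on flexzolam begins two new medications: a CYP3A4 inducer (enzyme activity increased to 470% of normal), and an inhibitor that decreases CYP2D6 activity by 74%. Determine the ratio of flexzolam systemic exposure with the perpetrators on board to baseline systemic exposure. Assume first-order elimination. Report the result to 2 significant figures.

The CYP3A4 pathway (39% of clearance) is boosted to 4.7× activity: 0.39 × 4.7 = 1.833.
The CYP2D6 pathway (44% of clearance) is reduced to 0.26× activity: 0.44 × 0.26 = 0.1144.
The remaining 17% of clearance is unaffected.
CL_new/CL_old = 1.833 + 0.1144 + 0.17 = 2.1174.
Systemic exposure ∝ 1/CL: fold-change = 1 / 2.1174 = 0.47.

0.47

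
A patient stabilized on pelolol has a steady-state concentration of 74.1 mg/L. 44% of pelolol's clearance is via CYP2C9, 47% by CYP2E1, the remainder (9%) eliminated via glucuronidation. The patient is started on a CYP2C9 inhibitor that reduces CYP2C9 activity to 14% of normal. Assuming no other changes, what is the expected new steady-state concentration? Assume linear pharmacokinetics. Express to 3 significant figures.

CYP2C9: 0.44 × 0.14 = 0.0616
CYP2E1: 0.47 (unchanged)
Other: 0.09 (unchanged)
CL_new/CL_old = 0.0616 + 0.47 + 0.09 = 0.6216.
With dosing unchanged, steady-state concentration scales as 1/CL: 74.1 / 0.6216 = 119 mg/L.

119 mg/L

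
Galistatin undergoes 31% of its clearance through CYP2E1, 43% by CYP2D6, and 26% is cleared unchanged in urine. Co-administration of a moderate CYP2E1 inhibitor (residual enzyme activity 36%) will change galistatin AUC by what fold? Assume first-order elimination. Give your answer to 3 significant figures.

1.25

CYP2E1: 0.31 × 0.36 = 0.1116
CYP2D6: 0.43 (unchanged)
Other: 0.26 (unchanged)
Relative clearance = 0.1116 + 0.43 + 0.26 = 0.8016.
AUC ratio = CL_old/CL_new = 1 / 0.8016 = 1.25.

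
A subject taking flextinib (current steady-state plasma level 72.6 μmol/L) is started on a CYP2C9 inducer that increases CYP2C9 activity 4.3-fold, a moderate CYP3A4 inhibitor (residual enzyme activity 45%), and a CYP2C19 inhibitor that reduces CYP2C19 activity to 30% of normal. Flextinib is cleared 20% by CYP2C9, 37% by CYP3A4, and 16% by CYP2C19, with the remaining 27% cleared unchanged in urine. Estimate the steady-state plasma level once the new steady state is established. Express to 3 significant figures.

54.0 μmol/L

CYP2C9: 0.2 × 4.3 = 0.86
CYP3A4: 0.37 × 0.45 = 0.1665
CYP2C19: 0.16 × 0.3 = 0.048
Other: 0.27 (unchanged)
New clearance relative to baseline: 0.86 + 0.1665 + 0.048 + 0.27 = 1.3445.
New steady-state plasma level = 72.6 / 1.3445 = 54.0 μmol/L (concentration scales inversely with clearance).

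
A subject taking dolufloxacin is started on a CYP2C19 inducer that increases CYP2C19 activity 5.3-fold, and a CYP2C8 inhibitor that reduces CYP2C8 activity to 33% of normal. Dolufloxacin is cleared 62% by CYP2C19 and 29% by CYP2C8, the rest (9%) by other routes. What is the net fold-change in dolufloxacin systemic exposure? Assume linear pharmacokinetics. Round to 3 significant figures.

CYP2C19: 0.62 × 5.3 = 3.286
CYP2C8: 0.29 × 0.33 = 0.0957
Other: 0.09 (unchanged)
Relative clearance = 3.286 + 0.0957 + 0.09 = 3.4717.
Net systemic exposure ratio = 1 / 3.4717 = 0.288.

0.288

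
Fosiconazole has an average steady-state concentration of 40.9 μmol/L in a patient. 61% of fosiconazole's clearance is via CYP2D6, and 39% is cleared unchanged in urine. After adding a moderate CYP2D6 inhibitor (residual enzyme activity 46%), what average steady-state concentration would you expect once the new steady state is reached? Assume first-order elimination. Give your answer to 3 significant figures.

CYP2D6: 0.61 × 0.46 = 0.2806
Other: 0.39 (unchanged)
New clearance relative to baseline: 0.2806 + 0.39 = 0.6706.
With dosing unchanged, average steady-state concentration scales as 1/CL: 40.9 / 0.6706 = 61.0 μmol/L.

61.0 μmol/L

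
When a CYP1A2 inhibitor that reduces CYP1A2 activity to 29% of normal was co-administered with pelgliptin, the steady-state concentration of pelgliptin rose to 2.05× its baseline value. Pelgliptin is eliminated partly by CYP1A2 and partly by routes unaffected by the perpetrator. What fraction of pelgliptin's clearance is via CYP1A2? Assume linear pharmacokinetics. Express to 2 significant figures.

0.72

Let x = fm,CYP1A2. Because steady-state concentration ∝ 1/CL, relative clearance fell to 1/2.05 = 0.4878.
Only the CYP1A2 route changed, so 0.4878 = x·0.29 + (1 − x), giving x = 0.72.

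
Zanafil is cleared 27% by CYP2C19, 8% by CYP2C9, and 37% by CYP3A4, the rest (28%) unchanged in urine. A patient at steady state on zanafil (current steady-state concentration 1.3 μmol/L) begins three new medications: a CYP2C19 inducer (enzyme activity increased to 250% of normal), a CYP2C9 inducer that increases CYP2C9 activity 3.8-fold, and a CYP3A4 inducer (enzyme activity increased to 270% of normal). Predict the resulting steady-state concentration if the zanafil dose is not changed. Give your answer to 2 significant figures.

The CYP2C19 pathway (27% of clearance) rises to 2.5× activity: 0.27 × 2.5 = 0.675.
The CYP2C9 pathway (8% of clearance) rises to 3.8× activity: 0.08 × 3.8 = 0.304.
The CYP3A4 pathway (37% of clearance) increases to 2.7× activity: 0.37 × 2.7 = 0.999.
The remaining 28% of clearance is unaffected.
CL_new/CL_old = 0.675 + 0.304 + 0.999 + 0.28 = 2.258.
Dividing the baseline by the relative clearance: 1.3 / 2.258 = 0.58 μmol/L.

0.58 μmol/L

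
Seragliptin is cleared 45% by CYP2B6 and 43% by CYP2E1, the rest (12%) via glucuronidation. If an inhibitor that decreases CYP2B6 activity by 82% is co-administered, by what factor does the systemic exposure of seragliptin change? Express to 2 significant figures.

The CYP2B6 pathway (45% of clearance) is reduced to 0.18× activity: 0.45 × 0.18 = 0.081.
CYP2E1 (43%) and the residual 12% are unaffected.
New clearance relative to baseline: 0.081 + 0.43 + 0.12 = 0.631.
Systemic exposure is inversely proportional to clearance, so the fold-change is 1 / 0.631 = 1.6.

1.6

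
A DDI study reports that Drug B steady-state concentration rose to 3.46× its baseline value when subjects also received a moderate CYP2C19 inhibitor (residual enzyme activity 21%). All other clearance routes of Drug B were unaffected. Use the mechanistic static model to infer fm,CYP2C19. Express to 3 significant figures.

0.900

Call the CYP2C19 fraction fm. After the interaction, CL_new/CL_old = fm × 0.21 + (1 − fm).
Steady-state concentration ratio = 1 / (new CL fraction), so new CL fraction = 1 / 3.46 = 0.289.
fm × 0.21 + 1 − fm = 0.289  ⇒  fm × (0.21 − 1) = −0.711  ⇒  fm = 0.900.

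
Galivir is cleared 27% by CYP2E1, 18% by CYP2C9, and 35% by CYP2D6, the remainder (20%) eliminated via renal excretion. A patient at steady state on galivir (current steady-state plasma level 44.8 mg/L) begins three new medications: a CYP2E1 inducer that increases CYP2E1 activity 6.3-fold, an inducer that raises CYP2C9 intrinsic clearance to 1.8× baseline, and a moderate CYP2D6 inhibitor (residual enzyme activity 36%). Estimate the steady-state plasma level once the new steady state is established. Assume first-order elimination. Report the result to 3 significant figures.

19.1 mg/L

The CYP2E1 pathway (27% of clearance) increases to 6.3× activity: 0.27 × 6.3 = 1.701.
The CYP2C9 pathway (18% of clearance) rises to 1.8× activity: 0.18 × 1.8 = 0.324.
The CYP2D6 pathway (35% of clearance) falls to 0.36× activity: 0.35 × 0.36 = 0.126.
The remaining 20% of clearance is unaffected.
Relative clearance = 1.701 + 0.324 + 0.126 + 0.2 = 2.351.
New steady-state plasma level = 44.8 / 2.351 = 19.1 mg/L (concentration scales inversely with clearance).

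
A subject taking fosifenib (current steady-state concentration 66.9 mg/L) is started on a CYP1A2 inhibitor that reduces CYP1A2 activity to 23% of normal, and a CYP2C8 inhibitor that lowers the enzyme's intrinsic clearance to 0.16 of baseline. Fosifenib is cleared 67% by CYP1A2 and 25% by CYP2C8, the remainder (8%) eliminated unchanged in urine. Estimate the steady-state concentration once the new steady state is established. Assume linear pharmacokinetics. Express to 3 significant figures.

The CYP1A2 pathway (67% of clearance) drops to 0.23× activity: 0.67 × 0.23 = 0.1541.
The CYP2C8 pathway (25% of clearance) falls to 0.16× activity: 0.25 × 0.16 = 0.04.
Non-CYP routes (8%) are unchanged.
CL_new/CL_old = 0.1541 + 0.04 + 0.08 = 0.2741.
New steady-state concentration = 66.9 / 0.2741 = 244 mg/L (concentration scales inversely with clearance).

244 mg/L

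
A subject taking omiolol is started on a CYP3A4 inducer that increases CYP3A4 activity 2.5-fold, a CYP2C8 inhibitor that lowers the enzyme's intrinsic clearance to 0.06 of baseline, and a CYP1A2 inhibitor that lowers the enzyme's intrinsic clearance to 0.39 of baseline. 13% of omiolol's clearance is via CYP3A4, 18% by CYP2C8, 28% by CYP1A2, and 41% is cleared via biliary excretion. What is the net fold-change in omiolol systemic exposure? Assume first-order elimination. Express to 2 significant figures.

CYP3A4: 0.13 × 2.5 = 0.325
CYP2C8: 0.18 × 0.06 = 0.0108
CYP1A2: 0.28 × 0.39 = 0.1092
Other: 0.41 (unchanged)
Relative clearance = 0.325 + 0.0108 + 0.1092 + 0.41 = 0.855.
Because systemic exposure varies inversely with clearance, the combined effect is 1 / 0.855 = 1.2.

1.2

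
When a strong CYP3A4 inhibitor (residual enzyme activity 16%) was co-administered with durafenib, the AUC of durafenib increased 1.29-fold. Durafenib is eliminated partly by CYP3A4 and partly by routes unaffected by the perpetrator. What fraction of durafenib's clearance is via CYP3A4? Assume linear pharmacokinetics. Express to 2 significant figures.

0.27

Write x for the fraction cleared via CYP3A4. The observed AUC change means clearance fell to 1/1.29 = 0.7752 of baseline.
Setting x·0.16 + (1 − x) = 0.7752 and solving: x = (0.7752 − 1)/(0.16 − 1) = 0.27.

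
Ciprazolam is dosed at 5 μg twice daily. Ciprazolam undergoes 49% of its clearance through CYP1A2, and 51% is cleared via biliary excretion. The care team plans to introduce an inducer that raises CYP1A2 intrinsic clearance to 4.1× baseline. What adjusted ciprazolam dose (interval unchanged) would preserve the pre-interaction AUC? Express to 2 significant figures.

13 μg

CYP1A2: 0.49 × 4.1 = 2.009
Other: 0.51 (unchanged)
New clearance relative to baseline: 2.009 + 0.51 = 2.519.
Css,avg = (dose rate)/CL, so holding Css fixed requires dose ∝ CL: 5 × 2.519 = 13 μg.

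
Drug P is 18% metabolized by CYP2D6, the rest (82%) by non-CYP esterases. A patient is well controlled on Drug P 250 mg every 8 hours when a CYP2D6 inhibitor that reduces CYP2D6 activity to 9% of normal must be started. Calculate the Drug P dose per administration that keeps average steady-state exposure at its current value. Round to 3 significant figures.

209 mg

CYP2D6: 0.18 × 0.09 = 0.0162
Other: 0.82 (unchanged)
Relative clearance = 0.0162 + 0.82 = 0.8362.
Exposure is unchanged when dose changes in proportion to clearance. New dose = 250 mg × 0.8362 = 209 mg.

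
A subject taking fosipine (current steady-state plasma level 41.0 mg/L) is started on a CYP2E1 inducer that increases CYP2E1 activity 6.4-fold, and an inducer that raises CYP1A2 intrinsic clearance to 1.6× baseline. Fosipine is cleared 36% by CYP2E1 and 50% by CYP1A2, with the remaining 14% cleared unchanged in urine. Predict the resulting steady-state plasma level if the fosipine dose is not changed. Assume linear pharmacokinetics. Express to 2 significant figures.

CYP2E1: 0.36 × 6.4 = 2.304
CYP1A2: 0.5 × 1.6 = 0.8
Other: 0.14 (unchanged)
Relative clearance = 2.304 + 0.8 + 0.14 = 3.244.
New steady-state plasma level = 41.0 / 3.244 = 13 mg/L (concentration scales inversely with clearance).

13 mg/L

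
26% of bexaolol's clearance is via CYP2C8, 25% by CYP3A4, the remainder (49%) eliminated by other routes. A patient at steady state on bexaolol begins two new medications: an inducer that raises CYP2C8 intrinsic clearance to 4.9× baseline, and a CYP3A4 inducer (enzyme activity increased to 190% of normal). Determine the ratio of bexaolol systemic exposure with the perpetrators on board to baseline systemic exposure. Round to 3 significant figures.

0.447

CYP2C8: 0.26 × 4.9 = 1.274
CYP3A4: 0.25 × 1.9 = 0.475
Other: 0.49 (unchanged)
CL_new/CL_old = 1.274 + 0.475 + 0.49 = 2.239.
Because systemic exposure varies inversely with clearance, the combined effect is 1 / 2.239 = 0.447.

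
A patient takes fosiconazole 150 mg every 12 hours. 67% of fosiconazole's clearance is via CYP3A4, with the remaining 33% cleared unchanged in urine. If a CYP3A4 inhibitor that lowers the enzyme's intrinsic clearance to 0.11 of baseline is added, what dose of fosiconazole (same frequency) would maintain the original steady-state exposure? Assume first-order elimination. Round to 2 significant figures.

The CYP3A4 pathway (67% of clearance) is reduced to 0.11× activity: 0.67 × 0.11 = 0.0737.
The remaining 33% of clearance is unaffected.
Relative clearance = 0.0737 + 0.33 = 0.4037.
To maintain the same steady-state level, dose must scale with clearance: new dose = 150 × 0.4037 = 61 mg.

61 mg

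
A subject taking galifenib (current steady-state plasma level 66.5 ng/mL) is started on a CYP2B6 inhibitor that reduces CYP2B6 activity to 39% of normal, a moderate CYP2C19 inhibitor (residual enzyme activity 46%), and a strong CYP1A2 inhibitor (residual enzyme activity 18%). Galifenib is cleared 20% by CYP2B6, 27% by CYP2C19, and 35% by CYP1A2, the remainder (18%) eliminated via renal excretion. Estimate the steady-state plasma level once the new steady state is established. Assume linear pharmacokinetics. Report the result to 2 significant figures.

1.5 × 10² ng/mL

CYP2B6: 0.2 × 0.39 = 0.078
CYP2C19: 0.27 × 0.46 = 0.1242
CYP1A2: 0.35 × 0.18 = 0.063
Other: 0.18 (unchanged)
Relative clearance = 0.078 + 0.1242 + 0.063 + 0.18 = 0.4452.
Dividing the baseline by the relative clearance: 66.5 / 0.4452 = 1.5 × 10² ng/mL.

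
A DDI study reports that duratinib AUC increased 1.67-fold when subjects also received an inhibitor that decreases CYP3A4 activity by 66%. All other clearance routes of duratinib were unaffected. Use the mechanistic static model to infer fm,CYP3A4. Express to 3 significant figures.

0.608

CL'/CL = 1 / 1.67 = 0.5988
0.34·fm + (1 − fm) = 0.5988
fm = (0.5988 − 1) / (0.34 − 1) = 0.608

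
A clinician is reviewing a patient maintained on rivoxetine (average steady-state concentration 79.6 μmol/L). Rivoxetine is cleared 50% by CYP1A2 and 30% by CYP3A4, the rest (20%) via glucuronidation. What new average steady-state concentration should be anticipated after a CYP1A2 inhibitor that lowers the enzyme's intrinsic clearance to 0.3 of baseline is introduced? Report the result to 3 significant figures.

122 μmol/L

The CYP1A2 pathway (50% of clearance) drops to 0.3× activity: 0.5 × 0.3 = 0.15.
CYP3A4 (30%) and the residual 20% are unaffected.
New clearance relative to baseline: 0.15 + 0.3 + 0.2 = 0.65.
With dosing unchanged, average steady-state concentration scales as 1/CL: 79.6 / 0.65 = 122 μmol/L.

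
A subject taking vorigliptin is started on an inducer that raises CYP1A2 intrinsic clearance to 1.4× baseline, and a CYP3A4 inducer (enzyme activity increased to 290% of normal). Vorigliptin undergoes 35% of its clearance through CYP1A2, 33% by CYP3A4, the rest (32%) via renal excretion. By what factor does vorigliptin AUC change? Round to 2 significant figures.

CYP1A2: 0.35 × 1.4 = 0.49
CYP3A4: 0.33 × 2.9 = 0.957
Other: 0.32 (unchanged)
CL_new/CL_old = 0.49 + 0.957 + 0.32 = 1.767.
Because AUC varies inversely with clearance, the combined effect is 1 / 1.767 = 0.57.

0.57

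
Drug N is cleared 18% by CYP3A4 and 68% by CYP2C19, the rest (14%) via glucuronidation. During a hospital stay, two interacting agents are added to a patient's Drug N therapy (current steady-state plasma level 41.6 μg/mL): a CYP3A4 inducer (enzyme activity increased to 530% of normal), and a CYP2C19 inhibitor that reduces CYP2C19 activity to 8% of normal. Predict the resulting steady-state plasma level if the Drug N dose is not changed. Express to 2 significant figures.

CYP3A4: 0.18 × 5.3 = 0.954
CYP2C19: 0.68 × 0.08 = 0.0544
Other: 0.14 (unchanged)
New clearance relative to baseline: 0.954 + 0.0544 + 0.14 = 1.1484.
Dividing the baseline by the relative clearance: 41.6 / 1.1484 = 36 μg/mL.

36 μg/mL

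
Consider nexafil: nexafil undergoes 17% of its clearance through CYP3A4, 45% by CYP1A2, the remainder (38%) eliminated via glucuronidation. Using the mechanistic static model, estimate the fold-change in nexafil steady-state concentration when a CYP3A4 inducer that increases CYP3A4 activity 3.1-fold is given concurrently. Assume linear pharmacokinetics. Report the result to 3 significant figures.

0.737

The CYP3A4 pathway (17% of clearance) rises to 3.1× activity: 0.17 × 3.1 = 0.527.
CYP1A2 (45%) and the residual 38% are unaffected.
Relative clearance = 0.527 + 0.45 + 0.38 = 1.357.
Since steady-state concentration ∝ 1/CL, the ratio is 1 / 1.357 = 0.737.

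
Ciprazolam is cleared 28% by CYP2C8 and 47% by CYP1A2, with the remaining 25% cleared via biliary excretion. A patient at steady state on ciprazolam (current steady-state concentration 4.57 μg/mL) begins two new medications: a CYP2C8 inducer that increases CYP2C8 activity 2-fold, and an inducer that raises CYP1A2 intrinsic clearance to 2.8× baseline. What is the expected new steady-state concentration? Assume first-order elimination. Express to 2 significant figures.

The CYP2C8 pathway (28% of clearance) rises to 2× activity: 0.28 × 2 = 0.56.
The CYP1A2 pathway (47% of clearance) rises to 2.8× activity: 0.47 × 2.8 = 1.316.
The remaining 25% of clearance is unaffected.
New clearance relative to baseline: 0.56 + 1.316 + 0.25 = 2.126.
Dividing the baseline by the relative clearance: 4.57 / 2.126 = 2.1 μg/mL.

2.1 μg/mL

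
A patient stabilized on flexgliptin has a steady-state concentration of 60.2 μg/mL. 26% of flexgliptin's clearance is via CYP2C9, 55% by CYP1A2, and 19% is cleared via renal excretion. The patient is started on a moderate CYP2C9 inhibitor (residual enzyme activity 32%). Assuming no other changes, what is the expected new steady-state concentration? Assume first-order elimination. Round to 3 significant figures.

73.1 μg/mL

The CYP2C9 pathway (26% of clearance) falls to 0.32× activity: 0.26 × 0.32 = 0.0832.
CYP1A2 (55%) and the residual 19% are unaffected.
New clearance relative to baseline: 0.0832 + 0.55 + 0.19 = 0.8232.
Steady-state concentration ∝ 1/CL, so new value = 60.2 / 0.8232 = 73.1 μg/mL.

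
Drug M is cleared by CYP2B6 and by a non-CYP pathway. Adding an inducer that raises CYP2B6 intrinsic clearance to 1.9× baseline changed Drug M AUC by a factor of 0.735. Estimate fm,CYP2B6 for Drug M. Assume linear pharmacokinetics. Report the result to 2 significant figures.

CL'/CL = 1 / 0.735 = 1.361
1.9·fm + (1 − fm) = 1.361
fm = (1.361 − 1) / (1.9 − 1) = 0.40

0.40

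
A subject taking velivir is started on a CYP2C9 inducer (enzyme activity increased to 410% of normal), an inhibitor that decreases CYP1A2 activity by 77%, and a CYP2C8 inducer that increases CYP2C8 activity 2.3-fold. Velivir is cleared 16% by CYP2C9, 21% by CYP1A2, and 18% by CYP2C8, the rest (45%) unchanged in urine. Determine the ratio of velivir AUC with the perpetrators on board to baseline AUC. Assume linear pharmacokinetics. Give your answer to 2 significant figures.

CYP2C9: 0.16 × 4.1 = 0.656
CYP1A2: 0.21 × 0.23 = 0.0483
CYP2C8: 0.18 × 2.3 = 0.414
Other: 0.45 (unchanged)
Relative clearance = 0.656 + 0.0483 + 0.414 + 0.45 = 1.5683.
Because AUC varies inversely with clearance, the combined effect is 1 / 1.5683 = 0.64.

0.64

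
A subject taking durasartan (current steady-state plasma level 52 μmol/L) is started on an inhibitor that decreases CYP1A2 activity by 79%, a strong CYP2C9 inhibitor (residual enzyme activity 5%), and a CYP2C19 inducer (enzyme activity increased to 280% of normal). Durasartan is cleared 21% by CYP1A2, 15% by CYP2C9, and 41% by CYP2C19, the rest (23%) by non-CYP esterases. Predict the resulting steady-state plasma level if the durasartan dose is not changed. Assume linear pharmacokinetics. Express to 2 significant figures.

The CYP1A2 pathway (21% of clearance) is reduced to 0.21× activity: 0.21 × 0.21 = 0.0441.
The CYP2C9 pathway (15% of clearance) drops to 0.05× activity: 0.15 × 0.05 = 0.0075.
The CYP2C19 pathway (41% of clearance) is boosted to 2.8× activity: 0.41 × 2.8 = 1.148.
Non-CYP routes (23%) are unchanged.
CL_new/CL_old = 0.0441 + 0.0075 + 1.148 + 0.23 = 1.4296.
New steady-state plasma level = 52 / 1.4296 = 36 μmol/L (concentration scales inversely with clearance).

36 μmol/L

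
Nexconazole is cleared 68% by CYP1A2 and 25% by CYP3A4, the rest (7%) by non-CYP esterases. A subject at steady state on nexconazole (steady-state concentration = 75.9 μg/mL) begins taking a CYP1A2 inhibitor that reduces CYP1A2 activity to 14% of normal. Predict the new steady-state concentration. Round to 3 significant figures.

CYP1A2: 0.68 × 0.14 = 0.0952
CYP3A4: 0.25 (unchanged)
Other: 0.07 (unchanged)
Relative clearance = 0.0952 + 0.25 + 0.07 = 0.4152.
With dosing unchanged, steady-state concentration scales as 1/CL: 75.9 / 0.4152 = 183 μg/mL.

183 μg/mL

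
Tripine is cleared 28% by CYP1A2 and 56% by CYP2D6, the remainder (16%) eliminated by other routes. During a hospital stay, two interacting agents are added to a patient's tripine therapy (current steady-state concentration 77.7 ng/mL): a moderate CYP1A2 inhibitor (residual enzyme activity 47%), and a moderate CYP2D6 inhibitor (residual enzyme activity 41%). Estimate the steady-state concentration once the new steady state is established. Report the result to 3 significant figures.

149 ng/mL

CYP1A2: 0.28 × 0.47 = 0.1316
CYP2D6: 0.56 × 0.41 = 0.2296
Other: 0.16 (unchanged)
New clearance relative to baseline: 0.1316 + 0.2296 + 0.16 = 0.5212.
Dividing the baseline by the relative clearance: 77.7 / 0.5212 = 149 ng/mL.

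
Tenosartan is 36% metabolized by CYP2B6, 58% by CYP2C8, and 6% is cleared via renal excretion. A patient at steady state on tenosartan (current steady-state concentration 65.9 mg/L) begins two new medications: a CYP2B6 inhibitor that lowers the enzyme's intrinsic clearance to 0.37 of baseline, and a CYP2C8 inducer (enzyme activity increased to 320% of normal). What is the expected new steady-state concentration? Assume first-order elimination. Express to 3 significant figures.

The CYP2B6 pathway (36% of clearance) is reduced to 0.37× activity: 0.36 × 0.37 = 0.1332.
The CYP2C8 pathway (58% of clearance) is boosted to 3.2× activity: 0.58 × 3.2 = 1.856.
The remaining 6% of clearance is unaffected.
Relative clearance = 0.1332 + 1.856 + 0.06 = 2.0492.
Steady-state concentration ∝ 1/CL: new value = 65.9 / 2.0492 = 32.2 mg/L.

32.2 mg/L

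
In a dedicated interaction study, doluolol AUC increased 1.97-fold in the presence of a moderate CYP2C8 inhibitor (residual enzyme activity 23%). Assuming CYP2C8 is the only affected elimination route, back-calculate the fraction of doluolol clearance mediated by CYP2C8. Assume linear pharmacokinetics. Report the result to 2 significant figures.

0.64

CL'/CL = 1 / 1.97 = 0.5076
0.23·fm + (1 − fm) = 0.5076
fm = (0.5076 − 1) / (0.23 − 1) = 0.64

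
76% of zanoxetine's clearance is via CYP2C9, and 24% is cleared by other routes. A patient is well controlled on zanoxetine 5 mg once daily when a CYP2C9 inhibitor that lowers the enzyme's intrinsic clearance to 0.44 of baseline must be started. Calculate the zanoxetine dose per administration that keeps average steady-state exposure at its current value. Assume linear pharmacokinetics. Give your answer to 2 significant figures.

2.9 mg

The CYP2C9 pathway (76% of clearance) is reduced to 0.44× activity: 0.76 × 0.44 = 0.3344.
The remaining 24% of clearance is unaffected.
CL_new/CL_old = 0.3344 + 0.24 = 0.5744.
To maintain the same steady-state level, dose must scale with clearance: new dose = 5 × 0.5744 = 2.9 mg.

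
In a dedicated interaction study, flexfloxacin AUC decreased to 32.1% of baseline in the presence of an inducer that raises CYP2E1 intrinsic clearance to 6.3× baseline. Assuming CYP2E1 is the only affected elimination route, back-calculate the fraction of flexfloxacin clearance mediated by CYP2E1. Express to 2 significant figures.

CL'/CL = 1 / 0.321 = 3.115
6.3·fm + (1 − fm) = 3.115
fm = (3.115 − 1) / (6.3 − 1) = 0.40

0.40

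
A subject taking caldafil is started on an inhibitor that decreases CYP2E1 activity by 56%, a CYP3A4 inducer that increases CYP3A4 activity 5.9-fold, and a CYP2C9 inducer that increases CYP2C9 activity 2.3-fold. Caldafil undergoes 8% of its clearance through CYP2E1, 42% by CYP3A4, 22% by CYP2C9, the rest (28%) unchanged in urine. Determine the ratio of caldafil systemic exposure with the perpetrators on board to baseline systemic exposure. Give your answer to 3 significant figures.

The CYP2E1 pathway (8% of clearance) is reduced to 0.44× activity: 0.08 × 0.44 = 0.0352.
The CYP3A4 pathway (42% of clearance) rises to 5.9× activity: 0.42 × 5.9 = 2.478.
The CYP2C9 pathway (22% of clearance) is boosted to 2.3× activity: 0.22 × 2.3 = 0.506.
The remaining 28% of clearance is unaffected.
New clearance relative to baseline: 0.0352 + 2.478 + 0.506 + 0.28 = 3.2992.
Net systemic exposure ratio = 1 / 3.2992 = 0.303.

0.303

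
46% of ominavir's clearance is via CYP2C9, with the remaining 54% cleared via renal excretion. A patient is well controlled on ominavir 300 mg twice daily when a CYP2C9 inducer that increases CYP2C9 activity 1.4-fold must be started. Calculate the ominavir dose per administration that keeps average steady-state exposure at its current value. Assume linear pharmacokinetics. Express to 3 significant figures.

The CYP2C9 pathway (46% of clearance) is boosted to 1.4× activity: 0.46 × 1.4 = 0.644.
The remaining 54% of clearance is unaffected.
CL_new/CL_old = 0.644 + 0.54 = 1.184.
Exposure is unchanged when dose changes in proportion to clearance. New dose = 300 mg × 1.184 = 355 mg.

355 mg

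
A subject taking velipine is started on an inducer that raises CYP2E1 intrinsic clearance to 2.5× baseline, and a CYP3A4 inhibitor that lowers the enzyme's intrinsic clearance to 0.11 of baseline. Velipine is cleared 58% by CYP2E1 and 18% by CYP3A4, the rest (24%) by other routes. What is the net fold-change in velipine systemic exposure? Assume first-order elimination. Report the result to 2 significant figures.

0.58

The CYP2E1 pathway (58% of clearance) rises to 2.5× activity: 0.58 × 2.5 = 1.45.
The CYP3A4 pathway (18% of clearance) falls to 0.11× activity: 0.18 × 0.11 = 0.0198.
Non-CYP routes (24%) are unchanged.
New clearance relative to baseline: 1.45 + 0.0198 + 0.24 = 1.7098.
Systemic exposure ∝ 1/CL: fold-change = 1 / 1.7098 = 0.58.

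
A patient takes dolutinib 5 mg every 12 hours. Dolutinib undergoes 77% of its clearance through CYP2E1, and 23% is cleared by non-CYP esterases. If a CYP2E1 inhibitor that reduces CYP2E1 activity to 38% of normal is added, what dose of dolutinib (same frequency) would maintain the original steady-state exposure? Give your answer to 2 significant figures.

2.6 mg

The CYP2E1 pathway (77% of clearance) is reduced to 0.38× activity: 0.77 × 0.38 = 0.2926.
The remaining 23% of clearance is unaffected.
New clearance relative to baseline: 0.2926 + 0.23 = 0.5226.
Css,avg = (dose rate)/CL, so holding Css fixed requires dose ∝ CL: 5 × 0.5226 = 2.6 mg.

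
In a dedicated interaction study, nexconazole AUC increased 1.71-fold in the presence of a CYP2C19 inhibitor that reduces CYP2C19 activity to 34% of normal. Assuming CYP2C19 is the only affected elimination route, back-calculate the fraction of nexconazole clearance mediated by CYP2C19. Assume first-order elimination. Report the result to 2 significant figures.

Let fm be the CYP2C19 fraction. New clearance relative to baseline = fm × 0.34 + (1 − fm).
AUC ratio = 1 / (new CL fraction), so new CL fraction = 1 / 1.71 = 0.5848.
fm × 0.34 + 1 − fm = 0.5848  ⇒  fm × (0.34 − 1) = −0.4152  ⇒  fm = 0.63.

0.63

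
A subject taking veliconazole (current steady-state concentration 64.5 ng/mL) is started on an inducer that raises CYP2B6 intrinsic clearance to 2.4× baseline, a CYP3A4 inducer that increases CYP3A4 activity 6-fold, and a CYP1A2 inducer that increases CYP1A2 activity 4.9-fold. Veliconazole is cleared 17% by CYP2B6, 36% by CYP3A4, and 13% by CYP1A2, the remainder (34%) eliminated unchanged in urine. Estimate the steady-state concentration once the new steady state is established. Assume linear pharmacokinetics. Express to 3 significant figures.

18.2 ng/mL

The CYP2B6 pathway (17% of clearance) increases to 2.4× activity: 0.17 × 2.4 = 0.408.
The CYP3A4 pathway (36% of clearance) rises to 6× activity: 0.36 × 6 = 2.16.
The CYP1A2 pathway (13% of clearance) rises to 4.9× activity: 0.13 × 4.9 = 0.637.
Non-CYP routes (34%) are unchanged.
New clearance relative to baseline: 0.408 + 2.16 + 0.637 + 0.34 = 3.545.
Steady-state concentration ∝ 1/CL: new value = 64.5 / 3.545 = 18.2 ng/mL.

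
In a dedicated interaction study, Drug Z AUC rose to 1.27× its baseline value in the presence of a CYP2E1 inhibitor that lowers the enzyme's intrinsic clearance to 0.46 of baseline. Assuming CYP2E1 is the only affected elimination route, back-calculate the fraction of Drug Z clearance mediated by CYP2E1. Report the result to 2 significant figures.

0.39

Let x = fm,CYP2E1. Because AUC ∝ 1/CL, relative clearance fell to 1/1.27 = 0.7874.
Only the CYP2E1 route changed, so 0.7874 = x·0.46 + (1 − x), giving x = 0.39.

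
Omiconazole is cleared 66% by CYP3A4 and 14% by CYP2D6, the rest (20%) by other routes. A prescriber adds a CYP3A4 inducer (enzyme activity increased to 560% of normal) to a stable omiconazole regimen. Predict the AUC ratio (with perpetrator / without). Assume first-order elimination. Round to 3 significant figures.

0.248

The CYP3A4 pathway (66% of clearance) increases to 5.6× activity: 0.66 × 5.6 = 3.696.
CYP2D6 (14%) and the residual 20% are unaffected.
Relative clearance = 3.696 + 0.14 + 0.2 = 4.036.
AUC ratio = CL_old/CL_new = 1 / 4.036 = 0.248.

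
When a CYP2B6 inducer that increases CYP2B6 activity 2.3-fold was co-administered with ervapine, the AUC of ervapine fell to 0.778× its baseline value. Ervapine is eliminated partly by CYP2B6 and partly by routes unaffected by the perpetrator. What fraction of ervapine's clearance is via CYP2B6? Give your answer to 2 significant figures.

Write x for the fraction cleared via CYP2B6. The observed AUC change means clearance rose to 1/0.778 = 1.285 of baseline.
Setting x·2.3 + (1 − x) = 1.285 and solving: x = (1.285 − 1)/(2.3 − 1) = 0.22.

0.22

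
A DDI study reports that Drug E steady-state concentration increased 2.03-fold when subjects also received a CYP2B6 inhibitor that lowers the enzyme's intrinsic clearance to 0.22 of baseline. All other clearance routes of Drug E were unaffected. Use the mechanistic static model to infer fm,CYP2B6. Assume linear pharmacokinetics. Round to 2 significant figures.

0.65

Let fm be the CYP2B6 fraction. New clearance relative to baseline = fm × 0.22 + (1 − fm).
Steady-state concentration ratio = 1 / (new CL fraction), so new CL fraction = 1 / 2.03 = 0.4926.
fm × 0.22 + 1 − fm = 0.4926  ⇒  fm × (0.22 − 1) = −0.5074  ⇒  fm = 0.65.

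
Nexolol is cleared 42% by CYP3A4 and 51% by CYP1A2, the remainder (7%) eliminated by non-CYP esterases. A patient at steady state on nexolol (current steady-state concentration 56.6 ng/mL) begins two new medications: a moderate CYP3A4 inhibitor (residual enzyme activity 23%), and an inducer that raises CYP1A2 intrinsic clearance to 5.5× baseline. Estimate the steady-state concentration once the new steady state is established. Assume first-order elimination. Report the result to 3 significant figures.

19.0 ng/mL

CYP3A4: 0.42 × 0.23 = 0.0966
CYP1A2: 0.51 × 5.5 = 2.805
Other: 0.07 (unchanged)
New clearance relative to baseline: 0.0966 + 2.805 + 0.07 = 2.9716.
Steady-state concentration ∝ 1/CL: new value = 56.6 / 2.9716 = 19.0 ng/mL.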